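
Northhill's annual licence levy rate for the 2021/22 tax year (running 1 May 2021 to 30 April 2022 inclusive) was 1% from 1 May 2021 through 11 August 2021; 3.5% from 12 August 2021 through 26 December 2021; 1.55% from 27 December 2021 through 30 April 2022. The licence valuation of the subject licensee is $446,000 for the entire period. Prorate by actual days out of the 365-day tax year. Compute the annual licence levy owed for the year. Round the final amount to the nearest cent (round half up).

1 May – 11 August 2021: 103 days at 1% → $446,000 × 1% × 103/365 = $1,258.5753
12 August – 26 December 2021: 137 days at 3.5% → $446,000 × 3.5% × 137/365 = $5,859.0959
27 December 2021 – 30 April 2022: 125 days at 1.55% → $446,000 × 1.55% × 125/365 = $2,367.4658
Total = $9,485.1370

$9,485.14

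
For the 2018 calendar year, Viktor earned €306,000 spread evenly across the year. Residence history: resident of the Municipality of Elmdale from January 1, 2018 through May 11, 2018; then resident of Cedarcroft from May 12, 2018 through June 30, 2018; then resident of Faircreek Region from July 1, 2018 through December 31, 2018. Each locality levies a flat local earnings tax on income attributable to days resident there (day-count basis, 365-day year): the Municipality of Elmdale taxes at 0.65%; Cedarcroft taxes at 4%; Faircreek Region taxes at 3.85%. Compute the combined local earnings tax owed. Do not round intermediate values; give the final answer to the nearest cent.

€8,329.49

The Municipality of Elmdale, January 1 – May 11, 2018: 131 days → €306,000 × 0.65% × 131/365 = €713.8603
Cedarcroft, May 12 – June 30, 2018: 50 days → €306,000 × 4% × 50/365 = €1,676.7123
Faircreek Region, July 1 – December 31, 2018: 184 days → €306,000 × 3.85% × 184/365 = €5,938.9151
Total = €8,329.4877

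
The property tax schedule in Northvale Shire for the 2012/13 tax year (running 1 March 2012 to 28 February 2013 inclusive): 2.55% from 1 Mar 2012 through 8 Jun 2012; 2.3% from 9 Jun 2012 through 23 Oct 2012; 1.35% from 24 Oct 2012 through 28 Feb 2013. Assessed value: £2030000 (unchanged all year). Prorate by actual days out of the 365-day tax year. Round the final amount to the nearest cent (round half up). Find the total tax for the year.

1 Mar – 8 Jun 2012: 100 days at 2.55% → £2030000 × 2.55% × 100/365 = £14182.1918
9 Jun – 23 Oct 2012: 137 days at 2.3% → £2030000 × 2.3% × 137/365 = £17524.7397
24 Oct 2012 – 28 Feb 2013: 128 days at 1.35% → £2030000 × 1.35% × 128/365 = £9610.5205
Total = £41317.4521

£41317.45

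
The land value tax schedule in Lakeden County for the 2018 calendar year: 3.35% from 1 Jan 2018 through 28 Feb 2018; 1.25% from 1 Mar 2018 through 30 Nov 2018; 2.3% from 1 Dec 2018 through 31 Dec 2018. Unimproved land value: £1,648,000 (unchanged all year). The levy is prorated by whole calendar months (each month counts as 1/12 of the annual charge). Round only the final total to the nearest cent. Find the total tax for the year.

1 Jan – 28 Feb 2018: 2 months at 3.35% → £1,648,000 × 3.35% × 2/12 = £9,201.3333
1 Mar – 30 Nov 2018: 9 months at 1.25% → £1,648,000 × 1.25% × 9/12 = £15,450.0000
1 Dec – 31 Dec 2018: 1 month at 2.3% → £1,648,000 × 2.3% × 1/12 = £3,158.6667
Total = £27,810.0000

£27,810.00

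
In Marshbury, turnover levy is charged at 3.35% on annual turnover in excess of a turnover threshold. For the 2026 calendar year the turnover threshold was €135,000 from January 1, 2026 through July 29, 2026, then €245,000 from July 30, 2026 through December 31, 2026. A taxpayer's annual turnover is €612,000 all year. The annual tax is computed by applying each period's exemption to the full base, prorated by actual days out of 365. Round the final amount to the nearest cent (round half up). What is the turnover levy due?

€14,414.64

January 1 – July 29, 2026: 210 days, exemption €135,000 → (€612,000 − €135,000) × 3.35% × 210/365 = €9,193.6849
July 30 – December 31, 2026: 155 days, exemption €245,000 → (€612,000 − €245,000) × 3.35% × 155/365 = €5,220.9521
Total = €14,414.6370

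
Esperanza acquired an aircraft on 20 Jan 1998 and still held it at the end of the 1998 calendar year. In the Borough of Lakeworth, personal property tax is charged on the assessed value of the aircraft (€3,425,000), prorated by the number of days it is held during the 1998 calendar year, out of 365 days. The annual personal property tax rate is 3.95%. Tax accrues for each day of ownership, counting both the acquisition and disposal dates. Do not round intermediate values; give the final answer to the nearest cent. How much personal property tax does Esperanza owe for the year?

Days held (20 Jan – 31 Dec 1998): 346 out of 365
Tax = €3,425,000 × 3.95% × 346/365 = €128,245.1370

€128,245.14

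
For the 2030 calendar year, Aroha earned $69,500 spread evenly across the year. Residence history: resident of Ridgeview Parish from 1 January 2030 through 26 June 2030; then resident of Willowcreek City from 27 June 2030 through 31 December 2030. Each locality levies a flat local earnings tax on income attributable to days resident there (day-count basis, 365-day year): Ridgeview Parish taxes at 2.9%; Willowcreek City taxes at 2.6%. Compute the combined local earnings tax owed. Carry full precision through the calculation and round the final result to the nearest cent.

$1,908.11

Ridgeview Parish, 1 January – 26 June 2030: 177 days → $69,500 × 2.9% × 177/365 = $977.3795
Willowcreek City, 27 June – 31 December 2030: 188 days → $69,500 × 2.6% × 188/365 = $930.7288
Total = $1,908.1082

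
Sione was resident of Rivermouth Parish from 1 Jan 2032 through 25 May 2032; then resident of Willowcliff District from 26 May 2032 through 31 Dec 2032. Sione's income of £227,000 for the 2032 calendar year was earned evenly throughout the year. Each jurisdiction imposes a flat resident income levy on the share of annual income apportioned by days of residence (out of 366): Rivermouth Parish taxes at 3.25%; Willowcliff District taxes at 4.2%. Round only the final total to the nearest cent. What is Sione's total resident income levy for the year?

Rivermouth Parish, 1 Jan – 25 May 2032: 146 days → £227,000 × 3.25% × 146/366 = £2,942.9372
Willowcliff District, 26 May – 31 Dec 2032: 220 days → £227,000 × 4.2% × 220/366 = £5,730.8197
Total = £8,673.7568

£8,673.76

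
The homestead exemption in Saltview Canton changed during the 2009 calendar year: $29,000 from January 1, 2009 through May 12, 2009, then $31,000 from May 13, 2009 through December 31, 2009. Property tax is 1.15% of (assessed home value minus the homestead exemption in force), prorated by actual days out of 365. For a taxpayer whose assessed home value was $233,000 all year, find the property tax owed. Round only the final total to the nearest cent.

$2,331.32

January 1 – May 12, 2009: 132 days, exemption $29,000 → ($233,000 − $29,000) × 1.15% × 132/365 = $848.4164
May 13 – December 31, 2009: 233 days, exemption $31,000 → ($233,000 − $31,000) × 1.15% × 233/365 = $1,482.9014
Total = $2,331.3178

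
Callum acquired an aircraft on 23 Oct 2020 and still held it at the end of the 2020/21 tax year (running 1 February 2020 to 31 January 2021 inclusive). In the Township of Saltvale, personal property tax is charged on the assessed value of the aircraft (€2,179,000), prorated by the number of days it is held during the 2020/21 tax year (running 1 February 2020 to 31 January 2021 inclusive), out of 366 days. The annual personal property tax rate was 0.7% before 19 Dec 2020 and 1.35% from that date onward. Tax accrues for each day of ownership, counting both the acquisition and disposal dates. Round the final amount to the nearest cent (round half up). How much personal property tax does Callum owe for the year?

23 Oct – 18 Dec 2020: 57 days at 0.7% → €2,179,000 × 0.7% × 57/366 = €2,375.4672
19 Dec 2020 – 31 Jan 2021: 44 days at 1.35% → €2,179,000 × 1.35% × 44/366 = €3,536.4098
Total = €5,911.8770

€5,911.88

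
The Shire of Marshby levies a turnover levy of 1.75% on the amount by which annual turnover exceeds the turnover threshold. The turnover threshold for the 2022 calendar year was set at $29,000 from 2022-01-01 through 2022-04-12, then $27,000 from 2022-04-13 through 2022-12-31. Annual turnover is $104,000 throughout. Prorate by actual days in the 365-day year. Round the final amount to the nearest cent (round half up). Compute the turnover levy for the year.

2022-01-01 to 2022-04-12: 102 days, exemption $29,000 → ($104,000 − $29,000) × 1.75% × 102/365 = $366.7808
2022-04-13 to 2022-12-31: 263 days, exemption $27,000 → ($104,000 − $27,000) × 1.75% × 263/365 = $970.9384
Total = $1,337.7192

$1,337.72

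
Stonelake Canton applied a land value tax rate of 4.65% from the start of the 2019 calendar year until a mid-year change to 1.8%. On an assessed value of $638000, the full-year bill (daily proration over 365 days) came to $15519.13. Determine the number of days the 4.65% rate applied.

81 days

Let d = days at the first rate; then 365 − d days at the second rate.
$638000 × [4.65%·d + 1.8%·(365−d)] / 365 = $15519.13
Solving gives d = 81, so the new rate took effect on 23 March 2019.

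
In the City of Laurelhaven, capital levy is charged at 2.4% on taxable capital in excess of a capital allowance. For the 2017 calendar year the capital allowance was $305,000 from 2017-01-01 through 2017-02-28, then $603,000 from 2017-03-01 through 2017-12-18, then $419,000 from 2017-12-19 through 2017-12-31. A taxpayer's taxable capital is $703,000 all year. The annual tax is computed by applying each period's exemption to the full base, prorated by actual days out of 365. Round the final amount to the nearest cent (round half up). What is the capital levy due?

$3,713.36

2017-01-01 to 2017-02-28: 59 days, exemption $305,000 → ($703,000 − $305,000) × 2.4% × 59/365 = $1,544.0219
2017-03-01 to 2017-12-18: 293 days, exemption $603,000 → ($703,000 − $603,000) × 2.4% × 293/365 = $1,926.5753
2017-12-19 to 2017-12-31: 13 days, exemption $419,000 → ($703,000 − $419,000) × 2.4% × 13/365 = $242.7616
Total = $3,713.3589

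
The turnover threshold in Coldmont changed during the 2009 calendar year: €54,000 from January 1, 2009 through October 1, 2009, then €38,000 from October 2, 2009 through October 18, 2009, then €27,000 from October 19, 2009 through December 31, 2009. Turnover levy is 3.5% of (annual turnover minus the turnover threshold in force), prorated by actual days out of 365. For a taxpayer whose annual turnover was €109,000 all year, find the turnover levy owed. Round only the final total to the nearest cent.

January 1 – October 1, 2009: 274 days, exemption €54,000 → (€109,000 − €54,000) × 3.5% × 274/365 = €1,445.0685
October 2 – October 18, 2009: 17 days, exemption €38,000 → (€109,000 − €38,000) × 3.5% × 17/365 = €115.7397
October 19 – December 31, 2009: 74 days, exemption €27,000 → (€109,000 − €27,000) × 3.5% × 74/365 = €581.8630
Total = €2,142.6712

€2,142.67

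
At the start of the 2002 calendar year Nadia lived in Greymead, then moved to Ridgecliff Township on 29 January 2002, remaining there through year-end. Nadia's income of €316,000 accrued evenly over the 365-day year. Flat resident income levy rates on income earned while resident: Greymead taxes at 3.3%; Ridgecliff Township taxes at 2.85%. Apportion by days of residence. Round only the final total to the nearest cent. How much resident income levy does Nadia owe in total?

€9,115.08

Greymead, 1 January – 28 January 2002: 28 days → €316,000 × 3.3% × 28/365 = €799.9562
Ridgecliff Township, 29 January – 31 December 2002: 337 days → €316,000 × 2.85% × 337/365 = €8,315.1288
Total = €9,115.0849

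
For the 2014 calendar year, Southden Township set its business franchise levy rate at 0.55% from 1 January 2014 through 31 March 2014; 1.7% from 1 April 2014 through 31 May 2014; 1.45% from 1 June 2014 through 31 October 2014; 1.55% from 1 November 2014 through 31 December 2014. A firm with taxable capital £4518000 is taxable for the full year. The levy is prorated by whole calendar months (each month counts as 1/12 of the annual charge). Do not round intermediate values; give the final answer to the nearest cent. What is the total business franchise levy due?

1 January – 31 March 2014: 3 months at 0.55% → £4518000 × 0.55% × 3/12 = £6212.2500
1 April – 31 May 2014: 2 months at 1.7% → £4518000 × 1.7% × 2/12 = £12801.0000
1 June – 31 October 2014: 5 months at 1.45% → £4518000 × 1.45% × 5/12 = £27296.2500
1 November – 31 December 2014: 2 months at 1.55% → £4518000 × 1.55% × 2/12 = £11671.5000
Total = £57981.0000

£57981.00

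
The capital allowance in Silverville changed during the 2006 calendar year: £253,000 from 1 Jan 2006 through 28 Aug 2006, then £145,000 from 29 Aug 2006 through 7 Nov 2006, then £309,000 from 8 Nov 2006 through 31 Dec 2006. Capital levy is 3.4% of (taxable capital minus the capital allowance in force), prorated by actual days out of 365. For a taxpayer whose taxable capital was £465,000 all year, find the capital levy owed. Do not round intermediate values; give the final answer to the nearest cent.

£7,640.59

1 Jan – 28 Aug 2006: 240 days, exemption £253,000 → (£465,000 − £253,000) × 3.4% × 240/365 = £4,739.5068
29 Aug – 7 Nov 2006: 71 days, exemption £145,000 → (£465,000 − £145,000) × 3.4% × 71/365 = £2,116.3836
8 Nov – 31 Dec 2006: 54 days, exemption £309,000 → (£465,000 − £309,000) × 3.4% × 54/365 = £784.7014
Total = £7,640.5918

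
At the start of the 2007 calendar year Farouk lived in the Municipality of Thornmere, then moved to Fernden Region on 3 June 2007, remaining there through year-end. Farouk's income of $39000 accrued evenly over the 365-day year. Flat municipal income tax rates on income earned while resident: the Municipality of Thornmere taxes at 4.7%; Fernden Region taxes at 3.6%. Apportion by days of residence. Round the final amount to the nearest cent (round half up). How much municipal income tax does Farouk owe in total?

$1583.83

The Municipality of Thornmere, 1 January – 2 June 2007: 153 days → $39000 × 4.7% × 153/365 = $768.3534
Fernden Region, 3 June – 31 December 2007: 212 days → $39000 × 3.6% × 212/365 = $815.4740
Total = $1583.8274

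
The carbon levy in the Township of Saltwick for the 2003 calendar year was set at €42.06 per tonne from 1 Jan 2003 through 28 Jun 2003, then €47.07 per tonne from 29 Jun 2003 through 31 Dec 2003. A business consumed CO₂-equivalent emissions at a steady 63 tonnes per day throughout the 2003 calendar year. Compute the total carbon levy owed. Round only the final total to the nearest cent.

1 Jan – 28 Jun 2003: 179 days × 63 tonnes/day = 11,277 tonnes at €42.06/tonne → €474,310.62
29 Jun – 31 Dec 2003: 186 days × 63 tonnes/day = 11,718 tonnes at €47.07/tonne → €551,566.26

€1,025,876.88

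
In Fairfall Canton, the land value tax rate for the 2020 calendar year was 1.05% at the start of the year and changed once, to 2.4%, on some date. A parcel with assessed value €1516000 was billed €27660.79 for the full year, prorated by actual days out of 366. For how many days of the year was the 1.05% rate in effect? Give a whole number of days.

Let d = days at the first rate; then 366 − d days at the second rate.
€1516000 × [1.05%·d + 2.4%·(366−d)] / 366 = €27660.79
Solving gives d = 156, so the new rate took effect on 5 June 2020.

156 days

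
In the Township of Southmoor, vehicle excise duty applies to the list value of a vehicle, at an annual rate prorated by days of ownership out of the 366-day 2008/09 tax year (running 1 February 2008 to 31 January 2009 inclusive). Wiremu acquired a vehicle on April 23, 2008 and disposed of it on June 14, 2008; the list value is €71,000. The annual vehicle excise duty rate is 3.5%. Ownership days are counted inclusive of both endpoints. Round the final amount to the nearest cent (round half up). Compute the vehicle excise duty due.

€359.85

Days held (April 23 – June 14, 2008): 53 out of 366
Tax = €71,000 × 3.5% × 53/366 = €359.8497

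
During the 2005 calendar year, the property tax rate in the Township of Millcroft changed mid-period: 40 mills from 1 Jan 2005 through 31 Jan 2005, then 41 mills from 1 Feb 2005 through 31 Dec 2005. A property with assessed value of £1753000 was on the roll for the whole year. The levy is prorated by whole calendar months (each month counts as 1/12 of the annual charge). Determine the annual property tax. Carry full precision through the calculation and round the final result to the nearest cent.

1 Jan – 31 Jan 2005: 1 month at 40 mills → £1753000 × 4% × 1/12 = £5843.3333
1 Feb – 31 Dec 2005: 11 months at 41 mills → £1753000 × 4.1% × 11/12 = £65883.5833
Total = £71726.9167

£71726.92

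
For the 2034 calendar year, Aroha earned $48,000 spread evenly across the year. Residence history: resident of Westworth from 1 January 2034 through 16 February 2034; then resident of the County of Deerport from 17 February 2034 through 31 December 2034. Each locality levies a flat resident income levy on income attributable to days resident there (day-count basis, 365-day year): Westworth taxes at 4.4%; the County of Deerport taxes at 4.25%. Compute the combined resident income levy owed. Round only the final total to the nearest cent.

$2,049.27

Westworth, 1 January – 16 February 2034: 47 days → $48,000 × 4.4% × 47/365 = $271.9562
The County of Deerport, 17 February – 31 December 2034: 318 days → $48,000 × 4.25% × 318/365 = $1,777.3151
Total = $2,049.2712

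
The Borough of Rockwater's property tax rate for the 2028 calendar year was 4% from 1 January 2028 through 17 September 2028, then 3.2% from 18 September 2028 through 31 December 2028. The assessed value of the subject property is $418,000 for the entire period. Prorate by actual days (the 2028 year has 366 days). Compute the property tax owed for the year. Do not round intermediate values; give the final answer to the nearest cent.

1 January – 17 September 2028: 261 days at 4% → $418,000 × 4% × 261/366 = $11,923.2787
18 September – 31 December 2028: 105 days at 3.2% → $418,000 × 3.2% × 105/366 = $3,837.3770
Total = $15,760.6557

$15,760.66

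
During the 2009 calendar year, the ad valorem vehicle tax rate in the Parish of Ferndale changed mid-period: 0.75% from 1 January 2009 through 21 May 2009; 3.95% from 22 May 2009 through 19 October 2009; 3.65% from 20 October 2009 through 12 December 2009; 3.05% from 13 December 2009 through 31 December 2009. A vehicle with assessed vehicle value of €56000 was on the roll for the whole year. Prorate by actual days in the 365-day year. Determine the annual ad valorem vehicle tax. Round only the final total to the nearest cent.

1 January – 21 May 2009: 141 days at 0.75% → €56000 × 0.75% × 141/365 = €162.2466
22 May – 19 October 2009: 151 days at 3.95% → €56000 × 3.95% × 151/365 = €915.1014
20 October – 12 December 2009: 54 days at 3.65% → €56000 × 3.65% × 54/365 = €302.4000
13 December – 31 December 2009: 19 days at 3.05% → €56000 × 3.05% × 19/365 = €88.9096
Total = €1468.6575

€1468.66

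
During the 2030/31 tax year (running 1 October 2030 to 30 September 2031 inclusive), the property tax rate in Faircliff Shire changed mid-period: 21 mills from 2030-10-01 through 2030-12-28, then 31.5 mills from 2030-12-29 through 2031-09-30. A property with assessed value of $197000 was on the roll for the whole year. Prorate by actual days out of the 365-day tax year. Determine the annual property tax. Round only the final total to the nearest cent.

2030-10-01 to 2030-12-28: 89 days at 21 mills → $197000 × 2.1% × 89/365 = $1008.7479
2030-12-29 to 2031-09-30: 276 days at 31.5 mills → $197000 × 3.15% × 276/365 = $4692.3781
Total = $5701.1260

$5701.13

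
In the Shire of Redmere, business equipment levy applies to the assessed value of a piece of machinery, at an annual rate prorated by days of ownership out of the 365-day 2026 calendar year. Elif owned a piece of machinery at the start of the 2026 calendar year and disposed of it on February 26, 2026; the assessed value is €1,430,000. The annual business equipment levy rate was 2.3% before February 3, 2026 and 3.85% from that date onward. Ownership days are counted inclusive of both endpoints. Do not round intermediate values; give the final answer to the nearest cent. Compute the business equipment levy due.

January 1 – February 2, 2026: 33 days at 2.3% → €1,430,000 × 2.3% × 33/365 = €2,973.6164
February 3 – February 26, 2026: 24 days at 3.85% → €1,430,000 × 3.85% × 24/365 = €3,620.0548
Total = €6,593.6712

€6,593.67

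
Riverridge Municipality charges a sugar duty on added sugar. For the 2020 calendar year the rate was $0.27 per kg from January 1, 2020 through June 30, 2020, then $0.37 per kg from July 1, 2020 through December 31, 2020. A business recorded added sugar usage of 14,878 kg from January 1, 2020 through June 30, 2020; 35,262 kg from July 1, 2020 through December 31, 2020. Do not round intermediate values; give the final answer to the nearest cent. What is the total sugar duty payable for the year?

January 1 – June 30, 2020: 14,878 kg at $0.27/kg → $4,017.06
July 1 – December 31, 2020: 35,262 kg at $0.37/kg → $13,046.94

$17,064.00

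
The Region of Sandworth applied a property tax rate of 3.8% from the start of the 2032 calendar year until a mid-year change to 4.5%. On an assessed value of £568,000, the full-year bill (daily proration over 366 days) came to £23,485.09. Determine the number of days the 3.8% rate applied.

191 days

Let d = days at the first rate; then 366 − d days at the second rate.
£568,000 × [3.8%·d + 4.5%·(366−d)] / 366 = £23,485.09
Solving gives d = 191, so the new rate took effect on 10 July 2032.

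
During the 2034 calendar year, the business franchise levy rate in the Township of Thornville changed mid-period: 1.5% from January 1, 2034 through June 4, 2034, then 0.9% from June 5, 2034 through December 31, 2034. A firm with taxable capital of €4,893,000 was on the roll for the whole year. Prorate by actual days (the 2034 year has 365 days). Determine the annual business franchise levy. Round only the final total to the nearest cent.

January 1 – June 4, 2034: 155 days at 1.5% → €4,893,000 × 1.5% × 155/365 = €31,167.7397
June 5 – December 31, 2034: 210 days at 0.9% → €4,893,000 × 0.9% × 210/365 = €25,336.3562
Total = €56,504.0959

€56,504.10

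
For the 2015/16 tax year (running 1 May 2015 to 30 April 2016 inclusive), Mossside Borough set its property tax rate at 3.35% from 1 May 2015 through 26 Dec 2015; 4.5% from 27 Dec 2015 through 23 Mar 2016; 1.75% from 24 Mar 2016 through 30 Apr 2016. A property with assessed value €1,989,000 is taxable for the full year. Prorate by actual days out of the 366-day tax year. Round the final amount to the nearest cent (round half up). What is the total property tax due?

1 May – 26 Dec 2015: 240 days at 3.35% → €1,989,000 × 3.35% × 240/366 = €43,692.7869
27 Dec 2015 – 23 Mar 2016: 88 days at 4.5% → €1,989,000 × 4.5% × 88/366 = €21,520.3279
24 Mar – 30 Apr 2016: 38 days at 1.75% → €1,989,000 × 1.75% × 38/366 = €3,613.8934
Total = €68,827.0082

€68,827.01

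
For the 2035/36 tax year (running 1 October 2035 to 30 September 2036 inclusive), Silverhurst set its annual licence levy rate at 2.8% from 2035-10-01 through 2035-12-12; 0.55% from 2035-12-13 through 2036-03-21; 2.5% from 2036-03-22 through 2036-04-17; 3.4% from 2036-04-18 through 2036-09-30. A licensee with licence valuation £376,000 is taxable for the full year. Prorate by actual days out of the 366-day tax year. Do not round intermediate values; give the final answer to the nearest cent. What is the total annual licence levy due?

2035-10-01 to 2035-12-12: 73 days at 2.8% → £376,000 × 2.8% × 73/366 = £2,099.8470
2035-12-13 to 2036-03-21: 100 days at 0.55% → £376,000 × 0.55% × 100/366 = £565.0273
2036-03-22 to 2036-04-17: 27 days at 2.5% → £376,000 × 2.5% × 27/366 = £693.4426
2036-04-18 to 2036-09-30: 166 days at 3.4% → £376,000 × 3.4% × 166/366 = £5,798.2077
Total = £9,156.5246

£9,156.52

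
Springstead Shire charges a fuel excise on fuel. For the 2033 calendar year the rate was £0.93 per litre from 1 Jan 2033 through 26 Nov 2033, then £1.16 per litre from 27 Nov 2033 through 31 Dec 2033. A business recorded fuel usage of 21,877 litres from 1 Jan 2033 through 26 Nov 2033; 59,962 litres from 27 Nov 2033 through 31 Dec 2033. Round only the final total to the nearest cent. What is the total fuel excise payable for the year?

£89901.53

1 Jan – 26 Nov 2033: 21,877 litres at £0.93/litre → £20345.61
27 Nov – 31 Dec 2033: 59,962 litres at £1.16/litre → £69555.92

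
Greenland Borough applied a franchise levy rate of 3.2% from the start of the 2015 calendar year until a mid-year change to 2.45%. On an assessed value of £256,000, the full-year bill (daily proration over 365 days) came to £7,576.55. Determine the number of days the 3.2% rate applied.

248 days

Let d = days at the first rate; then 365 − d days at the second rate.
£256,000 × [3.2%·d + 2.45%·(365−d)] / 365 = £7,576.55
Solving gives d = 248, so the new rate took effect on 6 Sep 2015.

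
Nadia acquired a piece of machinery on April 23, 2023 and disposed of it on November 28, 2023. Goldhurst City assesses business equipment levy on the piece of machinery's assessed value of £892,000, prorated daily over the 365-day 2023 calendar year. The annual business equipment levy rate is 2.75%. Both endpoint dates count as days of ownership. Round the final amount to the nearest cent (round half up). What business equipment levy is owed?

Days held (April 23 – November 28, 2023): 220 out of 365
Tax = £892,000 × 2.75% × 220/365 = £14,785.2055

£14,785.21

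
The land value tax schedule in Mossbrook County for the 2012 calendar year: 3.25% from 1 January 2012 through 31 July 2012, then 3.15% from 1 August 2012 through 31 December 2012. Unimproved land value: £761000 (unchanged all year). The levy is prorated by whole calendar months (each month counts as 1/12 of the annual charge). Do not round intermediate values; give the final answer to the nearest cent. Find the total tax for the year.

1 January – 31 July 2012: 7 months at 3.25% → £761000 × 3.25% × 7/12 = £14427.2917
1 August – 31 December 2012: 5 months at 3.15% → £761000 × 3.15% × 5/12 = £9988.1250
Total = £24415.4167

£24415.42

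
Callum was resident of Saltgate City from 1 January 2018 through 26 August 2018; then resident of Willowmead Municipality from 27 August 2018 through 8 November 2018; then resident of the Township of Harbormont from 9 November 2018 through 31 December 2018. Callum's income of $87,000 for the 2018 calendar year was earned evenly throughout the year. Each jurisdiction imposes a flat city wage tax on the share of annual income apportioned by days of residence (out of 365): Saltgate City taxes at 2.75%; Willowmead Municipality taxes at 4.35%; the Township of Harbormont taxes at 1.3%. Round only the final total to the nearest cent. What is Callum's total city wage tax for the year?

$2,491.54

Saltgate City, 1 January – 26 August 2018: 238 days → $87,000 × 2.75% × 238/365 = $1,560.0411
Willowmead Municipality, 27 August – 8 November 2018: 74 days → $87,000 × 4.35% × 74/365 = $767.2685
The Township of Harbormont, 9 November – 31 December 2018: 53 days → $87,000 × 1.3% × 53/365 = $164.2274
Total = $2,491.5370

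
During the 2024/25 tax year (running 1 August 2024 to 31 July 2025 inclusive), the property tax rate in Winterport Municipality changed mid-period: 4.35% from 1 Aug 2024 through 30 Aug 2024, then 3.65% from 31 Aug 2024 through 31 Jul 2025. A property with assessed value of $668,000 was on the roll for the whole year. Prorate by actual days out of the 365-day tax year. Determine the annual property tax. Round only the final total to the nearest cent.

1 Aug – 30 Aug 2024: 30 days at 4.35% → $668,000 × 4.35% × 30/365 = $2,388.3288
31 Aug 2024 – 31 Jul 2025: 335 days at 3.65% → $668,000 × 3.65% × 335/365 = $22,378.0000
Total = $24,766.3288

$24,766.33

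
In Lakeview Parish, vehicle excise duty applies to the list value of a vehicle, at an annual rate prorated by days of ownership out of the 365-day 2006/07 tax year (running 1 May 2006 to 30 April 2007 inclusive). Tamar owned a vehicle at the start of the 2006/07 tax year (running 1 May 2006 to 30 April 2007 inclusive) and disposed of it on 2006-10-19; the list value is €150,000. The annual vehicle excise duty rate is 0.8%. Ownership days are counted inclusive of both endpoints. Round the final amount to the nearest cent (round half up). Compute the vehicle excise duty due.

Days held (2006-05-01 to 2006-10-19): 172 out of 365
Tax = €150,000 × 0.8% × 172/365 = €565.4795

€565.48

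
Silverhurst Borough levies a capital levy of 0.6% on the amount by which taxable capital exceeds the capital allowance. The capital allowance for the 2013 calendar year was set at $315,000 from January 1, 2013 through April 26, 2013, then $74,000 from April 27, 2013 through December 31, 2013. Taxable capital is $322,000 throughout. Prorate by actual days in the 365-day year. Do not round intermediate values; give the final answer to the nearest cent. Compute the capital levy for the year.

$1,028.45

January 1 – April 26, 2013: 116 days, exemption $315,000 → ($322,000 − $315,000) × 0.6% × 116/365 = $13.3479
April 27 – December 31, 2013: 249 days, exemption $74,000 → ($322,000 − $74,000) × 0.6% × 249/365 = $1,015.1014
Total = $1,028.4493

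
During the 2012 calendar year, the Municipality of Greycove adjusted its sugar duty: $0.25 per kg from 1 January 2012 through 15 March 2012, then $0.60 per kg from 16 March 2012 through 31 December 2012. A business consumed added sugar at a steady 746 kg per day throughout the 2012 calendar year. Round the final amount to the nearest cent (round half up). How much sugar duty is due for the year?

$144,239.10

1 January – 15 March 2012: 75 days × 746 kg/day = 55,950 kg at $0.25/kg → $13,987.50
16 March – 31 December 2012: 291 days × 746 kg/day = 217,086 kg at $0.60/kg → $130,251.60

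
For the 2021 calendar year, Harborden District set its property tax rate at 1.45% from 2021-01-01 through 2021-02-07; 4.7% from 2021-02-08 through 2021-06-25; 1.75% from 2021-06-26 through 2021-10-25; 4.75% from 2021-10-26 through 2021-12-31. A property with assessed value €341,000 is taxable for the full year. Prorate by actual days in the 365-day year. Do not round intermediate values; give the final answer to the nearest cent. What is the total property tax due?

€11,542.15

2021-01-01 to 2021-02-07: 38 days at 1.45% → €341,000 × 1.45% × 38/365 = €514.7699
2021-02-08 to 2021-06-25: 138 days at 4.7% → €341,000 × 4.7% × 138/365 = €6,059.5233
2021-06-26 to 2021-10-25: 122 days at 1.75% → €341,000 × 1.75% × 122/365 = €1,994.6164
2021-10-26 to 2021-12-31: 67 days at 4.75% → €341,000 × 4.75% × 67/365 = €2,973.2397
Total = €11,542.1493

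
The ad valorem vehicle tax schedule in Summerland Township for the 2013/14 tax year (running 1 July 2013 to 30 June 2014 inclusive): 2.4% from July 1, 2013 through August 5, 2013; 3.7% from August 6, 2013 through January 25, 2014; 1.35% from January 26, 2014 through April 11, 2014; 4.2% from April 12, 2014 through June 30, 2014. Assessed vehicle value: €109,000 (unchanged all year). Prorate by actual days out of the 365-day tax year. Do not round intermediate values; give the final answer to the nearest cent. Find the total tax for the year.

€3,479.34

July 1 – August 5, 2013: 36 days at 2.4% → €109,000 × 2.4% × 36/365 = €258.0164
August 6, 2013 – January 25, 2014: 173 days at 3.7% → €109,000 × 3.7% × 173/365 = €1,911.5315
January 26 – April 11, 2014: 76 days at 1.35% → €109,000 × 1.35% × 76/365 = €306.3945
April 12 – June 30, 2014: 80 days at 4.2% → €109,000 × 4.2% × 80/365 = €1,003.3973
Total = €3,479.3397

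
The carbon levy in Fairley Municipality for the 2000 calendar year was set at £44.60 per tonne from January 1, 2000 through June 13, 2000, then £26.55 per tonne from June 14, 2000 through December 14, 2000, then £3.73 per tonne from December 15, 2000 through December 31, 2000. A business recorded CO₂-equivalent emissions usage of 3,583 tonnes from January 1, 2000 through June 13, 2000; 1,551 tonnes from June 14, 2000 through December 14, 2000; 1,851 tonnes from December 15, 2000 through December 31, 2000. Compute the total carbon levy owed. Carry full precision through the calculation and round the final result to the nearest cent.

January 1 – June 13, 2000: 3,583 tonnes at £44.60/tonne → £159,801.80
June 14 – December 14, 2000: 1,551 tonnes at £26.55/tonne → £41,179.05
December 15 – December 31, 2000: 1,851 tonnes at £3.73/tonne → £6,904.23

£207,885.08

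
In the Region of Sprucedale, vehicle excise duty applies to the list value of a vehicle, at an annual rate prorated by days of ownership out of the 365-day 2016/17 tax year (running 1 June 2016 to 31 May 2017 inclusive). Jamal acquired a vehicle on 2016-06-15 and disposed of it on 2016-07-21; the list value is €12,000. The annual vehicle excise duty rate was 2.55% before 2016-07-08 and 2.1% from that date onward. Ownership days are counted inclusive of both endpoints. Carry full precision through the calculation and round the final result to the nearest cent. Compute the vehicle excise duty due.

€28.95

2016-06-15 to 2016-07-07: 23 days at 2.55% → €12,000 × 2.55% × 23/365 = €19.2822
2016-07-08 to 2016-07-21: 14 days at 2.1% → €12,000 × 2.1% × 14/365 = €9.6658
Total = €28.9479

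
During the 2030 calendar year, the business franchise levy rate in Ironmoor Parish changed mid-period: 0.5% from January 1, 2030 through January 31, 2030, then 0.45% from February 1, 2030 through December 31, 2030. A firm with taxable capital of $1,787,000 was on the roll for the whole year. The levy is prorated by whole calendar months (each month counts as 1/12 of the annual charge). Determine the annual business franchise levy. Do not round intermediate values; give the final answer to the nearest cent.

January 1 – January 31, 2030: 1 month at 0.5% → $1,787,000 × 0.5% × 1/12 = $744.5833
February 1 – December 31, 2030: 11 months at 0.45% → $1,787,000 × 0.45% × 11/12 = $7,371.3750
Total = $8,115.9583

$8,115.96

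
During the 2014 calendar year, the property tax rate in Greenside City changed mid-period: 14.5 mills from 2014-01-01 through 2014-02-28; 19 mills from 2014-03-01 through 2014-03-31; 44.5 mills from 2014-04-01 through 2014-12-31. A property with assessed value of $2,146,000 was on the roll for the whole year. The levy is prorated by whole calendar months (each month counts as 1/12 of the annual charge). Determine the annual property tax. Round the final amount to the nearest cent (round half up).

2014-01-01 to 2014-02-28: 2 months at 14.5 mills → $2,146,000 × 1.45% × 2/12 = $5,186.1667
2014-03-01 to 2014-03-31: 1 month at 19 mills → $2,146,000 × 1.9% × 1/12 = $3,397.8333
2014-04-01 to 2014-12-31: 9 months at 44.5 mills → $2,146,000 × 4.45% × 9/12 = $71,622.7500
Total = $80,206.7500

$80,206.75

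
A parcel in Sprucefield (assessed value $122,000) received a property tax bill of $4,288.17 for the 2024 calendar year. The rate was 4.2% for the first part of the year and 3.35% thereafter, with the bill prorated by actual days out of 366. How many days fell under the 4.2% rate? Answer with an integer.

71 days

Let d = days at the first rate; then 366 − d days at the second rate.
$122,000 × [4.2%·d + 3.35%·(366−d)] / 366 = $4,288.17
Solving gives d = 71, so the new rate took effect on March 12, 2024.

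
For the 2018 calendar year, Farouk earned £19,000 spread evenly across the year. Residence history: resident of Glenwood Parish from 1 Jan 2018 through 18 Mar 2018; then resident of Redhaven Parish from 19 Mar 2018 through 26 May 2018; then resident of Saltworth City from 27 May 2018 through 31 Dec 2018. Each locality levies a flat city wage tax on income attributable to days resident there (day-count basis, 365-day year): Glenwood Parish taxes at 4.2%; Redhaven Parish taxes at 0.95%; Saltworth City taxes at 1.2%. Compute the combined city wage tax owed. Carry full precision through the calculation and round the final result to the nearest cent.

£339.27

Glenwood Parish, 1 Jan – 18 Mar 2018: 77 days → £19,000 × 4.2% × 77/365 = £168.3452
Redhaven Parish, 19 Mar – 26 May 2018: 69 days → £19,000 × 0.95% × 69/365 = £34.1219
Saltworth City, 27 May – 31 Dec 2018: 219 days → £19,000 × 1.2% × 219/365 = £136.8000
Total = £339.2671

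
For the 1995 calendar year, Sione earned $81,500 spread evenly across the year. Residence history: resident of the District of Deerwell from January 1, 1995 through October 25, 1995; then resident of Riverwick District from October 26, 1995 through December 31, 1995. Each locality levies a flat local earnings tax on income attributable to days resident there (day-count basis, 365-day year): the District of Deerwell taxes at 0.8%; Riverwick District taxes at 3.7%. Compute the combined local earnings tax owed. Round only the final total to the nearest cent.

The District of Deerwell, January 1 – October 25, 1995: 298 days → $81,500 × 0.8% × 298/365 = $532.3178
Riverwick District, October 26 – December 31, 1995: 67 days → $81,500 × 3.7% × 67/365 = $553.5301
Total = $1,085.8479

$1,085.85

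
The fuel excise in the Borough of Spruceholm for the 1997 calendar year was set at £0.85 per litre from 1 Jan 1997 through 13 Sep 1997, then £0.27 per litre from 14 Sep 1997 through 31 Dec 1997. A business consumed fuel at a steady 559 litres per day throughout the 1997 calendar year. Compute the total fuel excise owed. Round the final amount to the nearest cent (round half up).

£138089.77

1 Jan – 13 Sep 1997: 256 days × 559 litres/day = 143,104 litres at £0.85/litre → £121638.40
14 Sep – 31 Dec 1997: 109 days × 559 litres/day = 60,931 litres at £0.27/litre → £16451.37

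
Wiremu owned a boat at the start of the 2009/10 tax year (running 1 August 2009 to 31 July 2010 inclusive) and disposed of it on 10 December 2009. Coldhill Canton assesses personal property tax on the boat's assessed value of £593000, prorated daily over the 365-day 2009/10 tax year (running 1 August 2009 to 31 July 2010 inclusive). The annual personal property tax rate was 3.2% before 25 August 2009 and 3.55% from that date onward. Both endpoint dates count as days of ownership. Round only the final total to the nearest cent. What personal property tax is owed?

1 August – 24 August 2009: 24 days at 3.2% → £593000 × 3.2% × 24/365 = £1247.7370
25 August – 10 December 2009: 108 days at 3.55% → £593000 × 3.55% × 108/365 = £6228.9370
Total = £7476.6740

£7476.67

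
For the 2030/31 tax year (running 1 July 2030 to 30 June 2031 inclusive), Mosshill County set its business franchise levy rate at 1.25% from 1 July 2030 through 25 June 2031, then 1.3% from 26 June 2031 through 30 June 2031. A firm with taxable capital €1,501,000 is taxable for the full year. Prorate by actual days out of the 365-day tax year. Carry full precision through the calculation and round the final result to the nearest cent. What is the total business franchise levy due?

€18,772.78

1 July 2030 – 25 June 2031: 360 days at 1.25% → €1,501,000 × 1.25% × 360/365 = €18,505.4795
26 June – 30 June 2031: 5 days at 1.3% → €1,501,000 × 1.3% × 5/365 = €267.3014
Total = €18,772.7808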